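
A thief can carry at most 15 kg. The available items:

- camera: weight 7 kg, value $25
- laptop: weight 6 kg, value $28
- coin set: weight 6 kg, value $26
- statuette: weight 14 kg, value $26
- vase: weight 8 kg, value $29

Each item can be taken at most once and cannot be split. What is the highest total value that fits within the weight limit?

$57

Check high-value combinations within 15 kg:
- laptop+vase: weight 6+8=14, value 28+29=57
- coin set+vase: weight 6+8=14, value 26+29=55
- laptop+coin set: weight 6+6=12, value 28+26=54
- camera+vase: weight 7+8=15, value 25+29=54
- camera+laptop: weight 7+6=13, value 25+28=53
Best: $57.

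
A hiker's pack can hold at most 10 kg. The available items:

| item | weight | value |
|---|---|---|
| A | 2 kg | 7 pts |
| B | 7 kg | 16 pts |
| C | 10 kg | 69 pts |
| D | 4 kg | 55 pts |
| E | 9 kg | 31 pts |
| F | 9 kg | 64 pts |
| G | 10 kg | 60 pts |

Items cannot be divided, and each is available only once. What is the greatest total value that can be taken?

Check high-value combinations within 10 kg:
- C: weight 10, value 69
- F: weight 9, value 64
- A+D: weight 2+4=6, value 7+55=62
- G: weight 10, value 60
- D: weight 4, value 55
Best: 69 pts.

69 pts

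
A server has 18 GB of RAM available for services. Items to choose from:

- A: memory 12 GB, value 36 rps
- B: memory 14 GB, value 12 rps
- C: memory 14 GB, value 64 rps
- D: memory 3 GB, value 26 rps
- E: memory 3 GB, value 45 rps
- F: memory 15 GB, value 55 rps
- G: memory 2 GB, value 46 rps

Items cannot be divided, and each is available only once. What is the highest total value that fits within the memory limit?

Check high-value combinations within 18 GB:
- A+E+G: memory 12+3+2=17, value 36+45+46=127
- D+E+G: memory 3+3+2=8, value 26+45+46=117
- C+G: memory 14+2=16, value 64+46=110
Best: 127 rps.

127 rps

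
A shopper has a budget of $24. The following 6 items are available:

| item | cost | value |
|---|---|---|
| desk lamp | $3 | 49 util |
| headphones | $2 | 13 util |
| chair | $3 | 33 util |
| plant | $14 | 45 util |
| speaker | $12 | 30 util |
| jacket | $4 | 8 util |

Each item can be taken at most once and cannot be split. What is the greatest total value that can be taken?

140 util

Check high-value combinations within $24:
- desk lamp+headphones+chair+plant: cost 3+2+3+14=22, value 49+13+33+45=140
- desk lamp+chair+plant+jacket: cost 3+3+14+4=24, value 49+33+45+8=135
- desk lamp+headphones+chair+speaker+jacket: cost 3+2+3+12+4=24, value 49+13+33+30+8=133
- desk lamp+chair+plant: cost 3+3+14=20, value 49+33+45=127
- desk lamp+headphones+chair+speaker: cost 3+2+3+12=20, value 49+13+33+30=125
Best: 140 util.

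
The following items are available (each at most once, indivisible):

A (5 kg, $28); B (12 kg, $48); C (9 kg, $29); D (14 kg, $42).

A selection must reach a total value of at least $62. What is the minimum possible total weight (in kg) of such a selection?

Subsets with value ≥ 62, sorted by total weight:
- A+B: weight 17, value 76
- A+D: weight 19, value 70
- B+C: weight 21, value 77
Minimum weight: 17 kg.

17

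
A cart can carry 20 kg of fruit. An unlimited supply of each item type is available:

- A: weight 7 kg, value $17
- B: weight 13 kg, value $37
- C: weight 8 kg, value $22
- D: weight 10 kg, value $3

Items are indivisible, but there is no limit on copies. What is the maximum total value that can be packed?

Best value-per-unit is B at 37/13; filling with it alone gives 1×37 = 37.
Optimal mix: 1×A + 1×B → weight 20, value 54.

$54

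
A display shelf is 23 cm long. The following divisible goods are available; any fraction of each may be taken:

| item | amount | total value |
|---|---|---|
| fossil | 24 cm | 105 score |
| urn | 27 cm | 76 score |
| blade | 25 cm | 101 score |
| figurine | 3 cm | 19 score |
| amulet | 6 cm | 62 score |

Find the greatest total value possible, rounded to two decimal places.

142.25

Take in order of value per unit:
- amulet (62/6 per unit): all 6 → value 62, running total 62.00
- figurine (19/3 per unit): all 3 → value 19, running total 81.00
- fossil (105/24 per unit): 14 of 24 → value 14×105/24 = 61.2500, running total 142.25
Total 142.25.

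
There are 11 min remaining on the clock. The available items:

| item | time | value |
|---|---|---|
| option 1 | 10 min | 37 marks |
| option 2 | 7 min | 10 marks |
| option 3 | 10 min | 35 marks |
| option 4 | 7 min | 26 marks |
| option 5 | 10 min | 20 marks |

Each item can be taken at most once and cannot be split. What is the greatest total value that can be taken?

Check high-value combinations within 11 min:
- option 1: time 10, value 37
- option 3: time 10, value 35
- option 4: time 7, value 26
- option 5: time 10, value 20
- option 2: time 7, value 10
Best: 37 marks.

37 marks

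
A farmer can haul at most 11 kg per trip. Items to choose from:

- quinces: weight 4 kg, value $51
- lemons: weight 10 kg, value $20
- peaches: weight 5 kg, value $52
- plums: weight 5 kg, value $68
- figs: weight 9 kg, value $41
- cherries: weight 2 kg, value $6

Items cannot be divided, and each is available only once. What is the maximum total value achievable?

$125

This is a 0/1 knapsack; check combinations near the capacity.
- quinces+plums+cherries: weight 4+5+2=11, value 51+68+6=125
- peaches+plums: weight 5+5=10, value 52+68=120
- quinces+plums: weight 4+5=9, value 51+68=119
- quinces+peaches+cherries: weight 4+5+2=11, value 51+52+6=109
Best: $125.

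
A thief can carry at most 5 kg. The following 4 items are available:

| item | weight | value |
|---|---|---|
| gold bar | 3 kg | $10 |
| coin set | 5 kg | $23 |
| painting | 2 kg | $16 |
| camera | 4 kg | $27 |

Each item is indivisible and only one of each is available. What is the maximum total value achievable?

Check high-value combinations within 5 kg:
- camera: weight 4, value 27
- gold bar+painting: weight 3+2=5, value 10+16=26
- coin set: weight 5, value 23
Best: $27.

$27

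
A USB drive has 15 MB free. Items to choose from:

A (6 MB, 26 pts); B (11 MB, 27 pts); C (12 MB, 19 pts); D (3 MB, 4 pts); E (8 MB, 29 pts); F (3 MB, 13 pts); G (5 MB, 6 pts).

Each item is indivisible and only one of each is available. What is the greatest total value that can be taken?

This is a 0/1 knapsack; check combinations near the capacity.
- A+E: size 6+8=14, value 26+29=55
- D+E+F: size 3+8+3=14, value 4+29+13=46
- A+F+G: size 6+3+5=14, value 26+13+6=45
- A+D+F: size 6+3+3=12, value 26+4+13=43
Best: 55 pts.

55 pts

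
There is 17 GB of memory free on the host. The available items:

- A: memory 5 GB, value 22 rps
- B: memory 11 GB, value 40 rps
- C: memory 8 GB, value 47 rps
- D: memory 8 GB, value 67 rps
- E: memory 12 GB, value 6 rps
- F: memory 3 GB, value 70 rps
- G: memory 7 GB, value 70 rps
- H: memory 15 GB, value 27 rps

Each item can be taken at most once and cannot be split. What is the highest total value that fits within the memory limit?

162 rps

Check high-value combinations within 17 GB:
- A+F+G: memory 5+3+7=15, value 22+70+70=162
- A+D+F: memory 5+8+3=16, value 22+67+70=159
- F+G: memory 3+7=10, value 70+70=140
- A+C+F: memory 5+8+3=16, value 22+47+70=139
Best: 162 rps.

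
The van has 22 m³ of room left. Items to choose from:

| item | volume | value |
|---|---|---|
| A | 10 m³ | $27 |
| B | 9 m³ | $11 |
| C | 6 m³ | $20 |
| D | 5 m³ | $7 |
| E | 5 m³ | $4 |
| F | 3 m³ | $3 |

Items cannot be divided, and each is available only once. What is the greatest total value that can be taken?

Check high-value combinations within 22 m³:
- A+C+D: volume 10+6+5=21, value 27+20+7=54
- A+C+E: volume 10+6+5=21, value 27+20+4=51
- A+C+F: volume 10+6+3=19, value 27+20+3=50
- A+C: volume 10+6=16, value 27+20=47
- A+B+F: volume 10+9+3=22, value 27+11+3=41
Best: $54.

$54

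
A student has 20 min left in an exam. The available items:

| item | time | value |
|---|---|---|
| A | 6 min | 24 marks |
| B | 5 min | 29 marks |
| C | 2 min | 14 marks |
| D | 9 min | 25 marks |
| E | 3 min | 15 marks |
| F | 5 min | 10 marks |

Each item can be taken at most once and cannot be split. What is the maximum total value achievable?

Check high-value combinations within 20 min:
- B+C+D+E: time 5+2+9+3=19, value 29+14+25+15=83
- A+B+C+E: time 6+5+2+3=16, value 24+29+14+15=82
- A+B+E+F: time 6+5+3+5=19, value 24+29+15+10=78
- A+B+D: time 6+5+9=20, value 24+29+25=78
Best: 83 marks.

83 marks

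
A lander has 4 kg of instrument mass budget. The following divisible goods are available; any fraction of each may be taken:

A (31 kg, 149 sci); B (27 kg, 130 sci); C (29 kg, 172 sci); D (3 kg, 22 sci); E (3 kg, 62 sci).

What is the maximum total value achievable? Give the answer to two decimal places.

69.33

Take in order of value per unit:
- E (62/3 per unit): all 3 → value 62, running total 62.00
- D (22/3 per unit): 1 of 3 → value 1×22/3 = 7.3333, running total 69.33
Total 69.33.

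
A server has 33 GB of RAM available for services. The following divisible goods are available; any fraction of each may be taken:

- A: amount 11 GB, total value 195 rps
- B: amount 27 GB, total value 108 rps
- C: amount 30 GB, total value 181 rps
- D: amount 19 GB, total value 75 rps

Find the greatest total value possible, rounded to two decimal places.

327.73

Take in order of value per unit:
- A (195/11 per unit): all 11 → value 195, running total 195.00
- C (181/30 per unit): 22 of 30 → value 22×181/30 = 132.7333, running total 327.73
Total 327.73.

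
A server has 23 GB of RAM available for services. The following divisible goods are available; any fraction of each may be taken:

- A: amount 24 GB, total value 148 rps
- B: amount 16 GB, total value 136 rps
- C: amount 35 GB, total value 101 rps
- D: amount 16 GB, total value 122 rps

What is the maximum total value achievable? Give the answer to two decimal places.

189.38

Take in order of value per unit:
- B (136/16 per unit): all 16 → value 136, running total 136.00
- D (122/16 per unit): 7 of 16 → value 7×122/16 = 53.3750, running total 189.38
Total 189.38.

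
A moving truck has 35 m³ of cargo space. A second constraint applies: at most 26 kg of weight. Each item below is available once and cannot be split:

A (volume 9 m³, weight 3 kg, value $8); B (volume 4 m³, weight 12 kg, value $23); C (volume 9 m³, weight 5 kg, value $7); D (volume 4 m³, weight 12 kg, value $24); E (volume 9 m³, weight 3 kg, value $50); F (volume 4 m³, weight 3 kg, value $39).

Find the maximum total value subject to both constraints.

Feasible sets respecting both limits:
- A+C+D+E+F: volume 35, weight 26, value 128
- A+B+C+E+F: volume 35, weight 26, value 127
- A+D+E+F: volume 26, weight 21, value 121
- A+B+E+F: volume 26, weight 21, value 120
Best: $128.

$128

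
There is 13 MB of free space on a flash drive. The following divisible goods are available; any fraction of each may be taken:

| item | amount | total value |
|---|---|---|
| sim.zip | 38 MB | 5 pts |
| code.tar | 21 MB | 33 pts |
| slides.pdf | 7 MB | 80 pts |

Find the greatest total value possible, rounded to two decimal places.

Take in order of value per unit:
- slides.pdf (80/7 per unit): all 7 → value 80, running total 80.00
- code.tar (33/21 per unit): 6 of 21 → value 6×33/21 = 9.4286, running total 89.43
Total 89.43.

89.43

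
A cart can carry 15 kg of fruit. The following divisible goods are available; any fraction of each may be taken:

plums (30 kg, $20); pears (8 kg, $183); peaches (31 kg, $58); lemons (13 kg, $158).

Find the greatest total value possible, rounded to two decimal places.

Take in order of value per unit:
- pears (183/8 per unit): all 8 → value 183, running total 183.00
- lemons (158/13 per unit): 7 of 13 → value 7×158/13 = 85.0769, running total 268.08
Total 268.08.

268.08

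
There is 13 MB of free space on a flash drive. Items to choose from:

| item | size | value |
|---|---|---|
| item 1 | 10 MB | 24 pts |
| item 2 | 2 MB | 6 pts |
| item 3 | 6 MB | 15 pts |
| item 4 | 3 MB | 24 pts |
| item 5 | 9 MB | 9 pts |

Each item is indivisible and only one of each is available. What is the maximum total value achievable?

Check high-value combinations within 13 MB:
- item 1+item 4: size 10+3=13, value 24+24=48
- item 2+item 3+item 4: size 2+6+3=11, value 6+15+24=45
- item 3+item 4: size 6+3=9, value 15+24=39
- item 4+item 5: size 3+9=12, value 24+9=33
Best: 48 pts.

48 pts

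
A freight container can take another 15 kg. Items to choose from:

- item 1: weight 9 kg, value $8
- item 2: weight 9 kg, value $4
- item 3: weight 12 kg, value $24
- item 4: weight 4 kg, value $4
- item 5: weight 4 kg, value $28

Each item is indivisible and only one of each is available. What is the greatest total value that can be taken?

Check high-value combinations within 15 kg:
- item 1+item 5: weight 9+4=13, value 8+28=36
- item 4+item 5: weight 4+4=8, value 4+28=32
- item 2+item 5: weight 9+4=13, value 4+28=32
Best: $36.

$36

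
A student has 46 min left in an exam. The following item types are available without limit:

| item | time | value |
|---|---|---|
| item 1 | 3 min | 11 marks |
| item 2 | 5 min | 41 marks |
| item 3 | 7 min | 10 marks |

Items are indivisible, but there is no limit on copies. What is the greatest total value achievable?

Best value-per-unit is item 2 at 41/5, and filling with it alone uses time 9×5=45. No mix of the others beats 9×41 = 369.

369 marks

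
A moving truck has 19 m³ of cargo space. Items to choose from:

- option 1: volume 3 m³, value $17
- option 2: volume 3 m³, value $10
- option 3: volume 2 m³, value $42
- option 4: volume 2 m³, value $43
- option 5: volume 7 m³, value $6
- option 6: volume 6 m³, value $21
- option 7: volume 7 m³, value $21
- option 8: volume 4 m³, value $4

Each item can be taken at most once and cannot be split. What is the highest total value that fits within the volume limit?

Check high-value combinations within 19 m³:
- option 1+option 2+option 3+option 4+option 6: volume 3+3+2+2+6=16, value 17+10+42+43+21=133
- option 1+option 2+option 3+option 4+option 7: volume 3+3+2+2+7=17, value 17+10+42+43+21=133
- option 3+option 4+option 6+option 7: volume 2+2+6+7=17, value 42+43+21+21=127
- option 1+option 3+option 4+option 6+option 8: volume 3+2+2+6+4=17, value 17+42+43+21+4=127
- option 1+option 3+option 4+option 7+option 8: volume 3+2+2+7+4=18, value 17+42+43+21+4=127
Best: $133.

$133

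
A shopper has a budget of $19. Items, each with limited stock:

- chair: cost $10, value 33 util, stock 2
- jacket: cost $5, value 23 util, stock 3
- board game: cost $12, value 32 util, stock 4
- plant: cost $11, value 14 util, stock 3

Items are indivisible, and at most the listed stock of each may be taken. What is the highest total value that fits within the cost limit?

Best selections within cost 19 and stock limits:
- 3×jacket: cost 15, value 69
- 1×chair + 1×jacket: cost 15, value 56
- 1×jacket + 1×board game: cost 17, value 55
- 2×jacket: cost 10, value 46
Best: 69 util.

69 util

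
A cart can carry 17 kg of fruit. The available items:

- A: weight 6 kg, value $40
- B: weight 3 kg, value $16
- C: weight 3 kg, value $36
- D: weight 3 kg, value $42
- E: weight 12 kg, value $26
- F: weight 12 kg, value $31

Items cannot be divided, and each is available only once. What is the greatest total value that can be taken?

$134

This is a 0/1 knapsack; check combinations near the capacity.
- A+B+C+D: weight 6+3+3+3=15, value 40+16+36+42=134
- A+C+D: weight 6+3+3=12, value 40+36+42=118
- A+B+D: weight 6+3+3=12, value 40+16+42=98
- B+C+D: weight 3+3+3=9, value 16+36+42=94
Best: $134.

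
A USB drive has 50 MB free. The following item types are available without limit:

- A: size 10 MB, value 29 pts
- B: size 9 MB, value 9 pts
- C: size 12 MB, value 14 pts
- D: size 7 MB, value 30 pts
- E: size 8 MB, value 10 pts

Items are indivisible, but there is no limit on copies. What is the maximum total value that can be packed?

Best value-per-unit is D at 30/7, and filling with it alone uses size 7×7=49. No mix of the others beats 7×30 = 210.

210 pts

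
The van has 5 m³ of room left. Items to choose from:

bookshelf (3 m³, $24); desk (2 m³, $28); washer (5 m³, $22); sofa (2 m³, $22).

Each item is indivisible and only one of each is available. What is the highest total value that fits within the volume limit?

$52

This is a 0/1 knapsack; check combinations near the capacity.
- bookshelf+desk: volume 3+2=5, value 24+28=52
- desk+sofa: volume 2+2=4, value 28+22=50
- bookshelf+sofa: volume 3+2=5, value 24+22=46
- desk: volume 2, value 28
Best: $52.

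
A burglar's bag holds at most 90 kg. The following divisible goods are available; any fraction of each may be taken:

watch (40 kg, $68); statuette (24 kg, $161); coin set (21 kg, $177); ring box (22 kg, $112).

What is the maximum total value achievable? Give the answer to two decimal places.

Take in order of value per unit:
- coin set (177/21 per unit): all 21 → value 177, running total 177.00
- statuette (161/24 per unit): all 24 → value 161, running total 338.00
- ring box (112/22 per unit): all 22 → value 112, running total 450.00
- watch (68/40 per unit): 23 of 40 → value 23×68/40 = 39.1000, running total 489.10
Total 489.10.

489.10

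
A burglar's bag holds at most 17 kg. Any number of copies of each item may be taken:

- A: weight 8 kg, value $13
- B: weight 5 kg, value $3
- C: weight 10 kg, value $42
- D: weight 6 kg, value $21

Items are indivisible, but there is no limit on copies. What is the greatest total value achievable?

Best value-per-unit is C at 42/10; filling with it alone gives 1×42 = 42.
Optimal mix: 1×C + 1×D → weight 16, value 63.

$63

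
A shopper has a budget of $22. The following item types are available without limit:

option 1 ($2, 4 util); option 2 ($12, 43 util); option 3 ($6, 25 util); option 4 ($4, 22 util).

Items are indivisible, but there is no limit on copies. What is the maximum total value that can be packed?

Best value-per-unit is option 4 at 22/4; filling with it alone gives 5×22 = 110.
Optimal mix: 1×option 1 + 5×option 4 → cost 22, value 114.

114 util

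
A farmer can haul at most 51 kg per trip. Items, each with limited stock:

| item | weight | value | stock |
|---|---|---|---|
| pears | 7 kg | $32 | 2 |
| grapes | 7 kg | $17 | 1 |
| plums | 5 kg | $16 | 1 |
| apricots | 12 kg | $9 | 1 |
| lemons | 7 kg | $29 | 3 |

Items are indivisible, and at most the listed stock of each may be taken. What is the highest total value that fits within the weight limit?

Top feasible selections:
- 2×pears + 1×grapes + 1×plums + 3×lemons: weight 47, value 184
- 2×pears + 1×grapes + 3×lemons: weight 42, value 168
- 2×pears + 1×plums + 3×lemons: weight 40, value 167
Best: $184.

$184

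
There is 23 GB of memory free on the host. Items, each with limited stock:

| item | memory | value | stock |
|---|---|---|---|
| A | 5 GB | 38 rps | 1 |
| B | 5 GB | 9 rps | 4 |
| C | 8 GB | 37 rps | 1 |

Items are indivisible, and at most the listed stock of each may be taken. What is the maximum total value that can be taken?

93 rps

Best selections within memory 23 and stock limits:
- 1×A + 2×B + 1×C: memory 23, value 93
- 1×A + 1×B + 1×C: memory 18, value 84
Best: 93 rps.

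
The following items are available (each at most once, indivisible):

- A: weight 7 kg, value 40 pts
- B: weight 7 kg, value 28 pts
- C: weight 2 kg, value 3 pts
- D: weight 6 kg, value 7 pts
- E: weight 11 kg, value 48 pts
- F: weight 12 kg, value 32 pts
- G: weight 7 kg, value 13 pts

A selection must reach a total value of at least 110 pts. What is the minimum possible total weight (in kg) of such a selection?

Subsets with value ≥ 110, sorted by total weight:
- A+B+E: weight 25, value 116
- A+B+C+E: weight 27, value 119
- A+E+F: weight 30, value 120
- A+B+D+E: weight 31, value 123
Minimum weight: 25 kg.

25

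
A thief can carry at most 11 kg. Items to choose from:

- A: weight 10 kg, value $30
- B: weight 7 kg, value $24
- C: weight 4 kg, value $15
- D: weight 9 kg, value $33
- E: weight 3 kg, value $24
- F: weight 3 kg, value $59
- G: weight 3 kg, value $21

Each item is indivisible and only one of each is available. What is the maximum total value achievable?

Check high-value combinations within 11 kg:
- E+F+G: weight 3+3+3=9, value 24+59+21=104
- C+E+F: weight 4+3+3=10, value 15+24+59=98
- C+F+G: weight 4+3+3=10, value 15+59+21=95
- E+F: weight 3+3=6, value 24+59=83
Best: $104.

$104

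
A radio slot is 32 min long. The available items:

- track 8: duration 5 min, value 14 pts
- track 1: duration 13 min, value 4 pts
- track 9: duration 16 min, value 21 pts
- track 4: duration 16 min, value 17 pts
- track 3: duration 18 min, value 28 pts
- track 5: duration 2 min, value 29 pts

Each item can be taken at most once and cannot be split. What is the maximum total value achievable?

71 pts

Check high-value combinations within 32 min:
- track 8+track 3+track 5: duration 5+18+2=25, value 14+28+29=71
- track 8+track 9+track 5: duration 5+16+2=23, value 14+21+29=64
- track 8+track 4+track 5: duration 5+16+2=23, value 14+17+29=60
- track 3+track 5: duration 18+2=20, value 28+29=57
Best: 71 pts.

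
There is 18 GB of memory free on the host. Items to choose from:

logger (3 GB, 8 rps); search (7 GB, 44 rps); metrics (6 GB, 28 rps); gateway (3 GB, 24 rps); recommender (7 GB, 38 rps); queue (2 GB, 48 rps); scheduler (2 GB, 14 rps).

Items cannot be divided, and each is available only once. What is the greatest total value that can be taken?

Check high-value combinations within 18 GB:
- search+metrics+gateway+queue: memory 7+6+3+2=18, value 44+28+24+48=144
- search+recommender+queue+scheduler: memory 7+7+2+2=18, value 44+38+48+14=144
- logger+search+gateway+queue+scheduler: memory 3+7+3+2+2=17, value 8+44+24+48+14=138
- metrics+gateway+recommender+queue: memory 6+3+7+2=18, value 28+24+38+48=138
- search+metrics+queue+scheduler: memory 7+6+2+2=17, value 44+28+48+14=134
Best: 144 rps.

144 rps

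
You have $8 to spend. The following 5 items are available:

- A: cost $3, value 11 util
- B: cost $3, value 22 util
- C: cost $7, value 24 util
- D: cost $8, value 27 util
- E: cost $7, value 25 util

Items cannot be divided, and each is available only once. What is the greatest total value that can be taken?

This is a 0/1 knapsack; check combinations near the capacity.
- A+B: cost 3+3=6, value 11+22=33
- D: cost 8, value 27
- E: cost 7, value 25
Best: 33 util.

33 util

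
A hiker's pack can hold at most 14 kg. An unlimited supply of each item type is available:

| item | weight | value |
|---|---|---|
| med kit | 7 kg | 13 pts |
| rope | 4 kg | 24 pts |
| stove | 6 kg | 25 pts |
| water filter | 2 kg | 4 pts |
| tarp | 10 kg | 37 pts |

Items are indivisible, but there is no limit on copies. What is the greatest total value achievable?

Best value-per-unit is rope at 24/4; filling with it alone gives 3×24 = 72.
Optimal mix: 3×rope + 1×water filter → weight 14, value 76.

76 pts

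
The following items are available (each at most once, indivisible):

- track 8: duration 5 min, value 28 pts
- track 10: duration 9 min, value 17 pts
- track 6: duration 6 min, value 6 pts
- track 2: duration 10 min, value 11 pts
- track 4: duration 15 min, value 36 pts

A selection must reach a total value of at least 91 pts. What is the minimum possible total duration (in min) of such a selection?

Subsets with value ≥ 91, sorted by total duration:
- track 8+track 10+track 2+track 4: duration 39, value 92
- track 8+track 10+track 6+track 2+track 4: duration 45, value 98
Minimum duration: 39 min.

39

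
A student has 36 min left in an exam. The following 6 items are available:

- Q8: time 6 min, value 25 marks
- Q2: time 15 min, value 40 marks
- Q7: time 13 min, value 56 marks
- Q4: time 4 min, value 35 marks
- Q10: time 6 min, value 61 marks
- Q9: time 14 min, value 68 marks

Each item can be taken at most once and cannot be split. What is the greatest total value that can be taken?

189 marks

This is a 0/1 knapsack; check combinations near the capacity.
- Q8+Q4+Q10+Q9: time 6+4+6+14=30, value 25+35+61+68=189
- Q7+Q10+Q9: time 13+6+14=33, value 56+61+68=185
- Q8+Q7+Q4+Q10: time 6+13+4+6=29, value 25+56+35+61=177
- Q2+Q10+Q9: time 15+6+14=35, value 40+61+68=169
- Q4+Q10+Q9: time 4+6+14=24, value 35+61+68=164
Best: 189 marks.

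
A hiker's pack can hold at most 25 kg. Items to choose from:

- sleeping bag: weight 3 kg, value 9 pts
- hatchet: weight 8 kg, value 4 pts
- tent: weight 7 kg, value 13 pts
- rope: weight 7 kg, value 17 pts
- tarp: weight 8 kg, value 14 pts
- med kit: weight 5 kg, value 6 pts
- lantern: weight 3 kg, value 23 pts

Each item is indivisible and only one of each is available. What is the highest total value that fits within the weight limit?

Check high-value combinations within 25 kg:
- sleeping bag+tent+rope+med kit+lantern: weight 3+7+7+5+3=25, value 9+13+17+6+23=68
- tent+rope+tarp+lantern: weight 7+7+8+3=25, value 13+17+14+23=67
- sleeping bag+rope+tarp+lantern: weight 3+7+8+3=21, value 9+17+14+23=63
- sleeping bag+tent+rope+lantern: weight 3+7+7+3=20, value 9+13+17+23=62
- rope+tarp+med kit+lantern: weight 7+8+5+3=23, value 17+14+6+23=60
Best: 68 pts.

68 pts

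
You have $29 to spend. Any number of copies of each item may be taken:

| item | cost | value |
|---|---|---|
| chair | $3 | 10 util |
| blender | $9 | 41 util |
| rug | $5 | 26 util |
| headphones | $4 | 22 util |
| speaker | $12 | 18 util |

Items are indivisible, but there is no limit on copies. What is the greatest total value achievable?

Best value-per-unit is headphones at 22/4; filling with it alone gives 7×22 = 154.
Optimal mix: 1×rug + 6×headphones → cost 29, value 158.

158 util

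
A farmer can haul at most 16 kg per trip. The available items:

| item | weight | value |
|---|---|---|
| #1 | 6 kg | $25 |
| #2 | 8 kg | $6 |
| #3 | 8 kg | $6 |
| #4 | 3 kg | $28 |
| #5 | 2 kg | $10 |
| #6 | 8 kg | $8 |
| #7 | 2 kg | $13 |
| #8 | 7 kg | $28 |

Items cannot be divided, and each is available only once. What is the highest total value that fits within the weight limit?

Check high-value combinations within 16 kg:
- #1+#4+#8: weight 6+3+7=16, value 25+28+28=81
- #4+#5+#7+#8: weight 3+2+2+7=14, value 28+10+13+28=79
- #1+#4+#5+#7: weight 6+3+2+2=13, value 25+28+10+13=76
- #4+#7+#8: weight 3+2+7=12, value 28+13+28=69
- #1+#4+#7: weight 6+3+2=11, value 25+28+13=66
Best: $81.

$81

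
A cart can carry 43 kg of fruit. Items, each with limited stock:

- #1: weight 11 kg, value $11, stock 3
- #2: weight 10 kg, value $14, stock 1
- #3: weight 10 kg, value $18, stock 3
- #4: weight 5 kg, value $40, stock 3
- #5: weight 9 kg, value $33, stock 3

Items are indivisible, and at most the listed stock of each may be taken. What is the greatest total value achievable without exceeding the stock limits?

Best selections within weight 43 and stock limits:
- 3×#4 + 3×#5: weight 42, value 219
- 1×#3 + 3×#4 + 2×#5: weight 43, value 204
- 1×#2 + 3×#4 + 2×#5: weight 43, value 200
Best: $219.

$219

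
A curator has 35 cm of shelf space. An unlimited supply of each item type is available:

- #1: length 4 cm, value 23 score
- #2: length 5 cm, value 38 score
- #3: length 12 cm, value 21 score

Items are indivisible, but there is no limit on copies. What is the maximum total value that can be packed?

Best value-per-unit is #2 at 38/5, and filling with it alone uses length 7×5=35. No mix of the others beats 7×38 = 266.

266 score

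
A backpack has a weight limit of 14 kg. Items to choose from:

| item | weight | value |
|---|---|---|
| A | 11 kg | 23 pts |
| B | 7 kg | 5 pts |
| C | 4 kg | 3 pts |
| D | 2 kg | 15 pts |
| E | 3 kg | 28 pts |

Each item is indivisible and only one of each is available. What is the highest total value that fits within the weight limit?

This is a 0/1 knapsack; check combinations near the capacity.
- A+E: weight 11+3=14, value 23+28=51
- B+D+E: weight 7+2+3=12, value 5+15+28=48
- C+D+E: weight 4+2+3=9, value 3+15+28=46
- D+E: weight 2+3=5, value 15+28=43
Best: 51 pts.

51 pts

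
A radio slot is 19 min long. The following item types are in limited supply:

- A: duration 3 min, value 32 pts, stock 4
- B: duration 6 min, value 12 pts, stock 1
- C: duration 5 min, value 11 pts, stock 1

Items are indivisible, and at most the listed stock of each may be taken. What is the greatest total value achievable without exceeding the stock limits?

Best selections within duration 19 and stock limits:
- 4×A + 1×B: duration 18, value 140
- 4×A + 1×C: duration 17, value 139
- 4×A: duration 12, value 128
- 3×A + 1×B: duration 15, value 108
Best: 140 pts.

140 pts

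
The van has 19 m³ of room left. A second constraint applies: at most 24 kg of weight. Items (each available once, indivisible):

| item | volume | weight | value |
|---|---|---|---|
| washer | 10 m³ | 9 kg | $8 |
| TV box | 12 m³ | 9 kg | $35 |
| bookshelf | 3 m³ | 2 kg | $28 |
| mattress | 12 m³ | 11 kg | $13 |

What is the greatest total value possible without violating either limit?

$63

Feasible sets respecting both limits:
- TV box+bookshelf: volume 15, weight 11, value 63
- bookshelf+mattress: volume 15, weight 13, value 41
- washer+bookshelf: volume 13, weight 11, value 36
Best: $63.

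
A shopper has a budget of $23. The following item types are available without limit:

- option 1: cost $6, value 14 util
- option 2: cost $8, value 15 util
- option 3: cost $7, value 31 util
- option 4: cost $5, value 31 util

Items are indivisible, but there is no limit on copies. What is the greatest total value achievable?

Best value-per-unit is option 4 at 31/5; filling with it alone gives 4×31 = 124.
Optimal mix: 1×option 3 + 3×option 4 → cost 22, value 124.

124 util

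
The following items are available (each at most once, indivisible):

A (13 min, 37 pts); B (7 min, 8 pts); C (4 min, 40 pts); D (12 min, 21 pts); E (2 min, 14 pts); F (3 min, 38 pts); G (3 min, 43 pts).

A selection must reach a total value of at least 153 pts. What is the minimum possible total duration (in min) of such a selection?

Subsets with value ≥ 153, sorted by total duration:
- A+C+F+G: duration 23, value 158
- C+D+E+F+G: duration 24, value 156
- A+C+E+F+G: duration 25, value 172
Minimum duration: 23 min.

23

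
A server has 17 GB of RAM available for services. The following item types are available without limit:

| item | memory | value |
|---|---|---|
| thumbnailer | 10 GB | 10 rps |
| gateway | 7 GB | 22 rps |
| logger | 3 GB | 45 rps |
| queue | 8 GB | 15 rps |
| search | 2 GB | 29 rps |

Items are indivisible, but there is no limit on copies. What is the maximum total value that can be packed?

Best value-per-unit is logger at 45/3; filling with it alone gives 5×45 = 225.
Optimal mix: 5×logger + 1×search → memory 17, value 254.

254 rps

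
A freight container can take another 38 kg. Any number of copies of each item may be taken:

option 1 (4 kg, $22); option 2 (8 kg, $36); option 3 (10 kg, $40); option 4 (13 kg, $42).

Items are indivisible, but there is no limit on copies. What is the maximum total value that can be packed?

Best value-per-unit is option 1 at 22/4, and filling with it alone uses weight 9×4=36. No mix of the others beats 9×22 = 198.

$198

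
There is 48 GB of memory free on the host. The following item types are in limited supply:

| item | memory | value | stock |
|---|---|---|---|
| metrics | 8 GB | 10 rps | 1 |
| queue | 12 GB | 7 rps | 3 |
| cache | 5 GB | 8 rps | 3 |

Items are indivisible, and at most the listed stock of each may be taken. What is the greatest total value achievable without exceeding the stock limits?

Top feasible selections:
- 1×metrics + 2×queue + 3×cache: memory 47, value 48
- 1×metrics + 1×queue + 3×cache: memory 35, value 41
- 1×metrics + 2×queue + 2×cache: memory 42, value 40
Best: 48 rps.

48 rps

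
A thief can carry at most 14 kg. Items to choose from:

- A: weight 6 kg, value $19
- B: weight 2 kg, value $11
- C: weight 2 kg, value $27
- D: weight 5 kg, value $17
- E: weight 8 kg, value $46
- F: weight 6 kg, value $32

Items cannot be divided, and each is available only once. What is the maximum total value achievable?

Check high-value combinations within 14 kg:
- B+C+E: weight 2+2+8=12, value 11+27+46=84
- A+C+F: weight 6+2+6=14, value 19+27+32=78
- E+F: weight 8+6=14, value 46+32=78
Best: $84.

$84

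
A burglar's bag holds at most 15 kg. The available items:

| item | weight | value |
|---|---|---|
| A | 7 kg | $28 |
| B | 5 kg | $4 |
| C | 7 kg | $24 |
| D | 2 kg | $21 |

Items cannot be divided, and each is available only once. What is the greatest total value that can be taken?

$53

This is a 0/1 knapsack; check combinations near the capacity.
- A+B+D: weight 7+5+2=14, value 28+4+21=53
- A+C: weight 7+7=14, value 28+24=52
- A+D: weight 7+2=9, value 28+21=49
- B+C+D: weight 5+7+2=14, value 4+24+21=49
Best: $53.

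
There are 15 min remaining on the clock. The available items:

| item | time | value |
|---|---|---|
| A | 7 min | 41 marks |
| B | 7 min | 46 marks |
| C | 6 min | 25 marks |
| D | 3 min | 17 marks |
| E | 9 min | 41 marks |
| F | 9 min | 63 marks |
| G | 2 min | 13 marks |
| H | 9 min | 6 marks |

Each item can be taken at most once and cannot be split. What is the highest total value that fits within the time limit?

Check high-value combinations within 15 min:
- D+F+G: time 3+9+2=14, value 17+63+13=93
- C+F: time 6+9=15, value 25+63=88
- A+B: time 7+7=14, value 41+46=87
- B+C+G: time 7+6+2=15, value 46+25+13=84
- D+F: time 3+9=12, value 17+63=80
Best: 93 marks.

93 marks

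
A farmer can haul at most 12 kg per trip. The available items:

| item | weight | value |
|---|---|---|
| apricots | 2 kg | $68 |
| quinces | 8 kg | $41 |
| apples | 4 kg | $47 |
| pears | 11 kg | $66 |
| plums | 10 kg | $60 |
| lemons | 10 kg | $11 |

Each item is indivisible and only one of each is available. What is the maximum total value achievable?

$128

Check high-value combinations within 12 kg:
- apricots+plums: weight 2+10=12, value 68+60=128
- apricots+apples: weight 2+4=6, value 68+47=115
- apricots+quinces: weight 2+8=10, value 68+41=109
- quinces+apples: weight 8+4=12, value 41+47=88
Best: $128.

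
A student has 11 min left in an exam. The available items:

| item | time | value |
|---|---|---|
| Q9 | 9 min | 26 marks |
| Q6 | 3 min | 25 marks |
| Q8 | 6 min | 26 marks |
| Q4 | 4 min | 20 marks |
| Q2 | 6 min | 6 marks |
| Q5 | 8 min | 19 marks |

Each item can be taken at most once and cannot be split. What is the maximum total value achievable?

Check high-value combinations within 11 min:
- Q6+Q8: time 3+6=9, value 25+26=51
- Q8+Q4: time 6+4=10, value 26+20=46
- Q6+Q4: time 3+4=7, value 25+20=45
- Q6+Q5: time 3+8=11, value 25+19=44
- Q6+Q2: time 3+6=9, value 25+6=31
Best: 51 marks.

51 marks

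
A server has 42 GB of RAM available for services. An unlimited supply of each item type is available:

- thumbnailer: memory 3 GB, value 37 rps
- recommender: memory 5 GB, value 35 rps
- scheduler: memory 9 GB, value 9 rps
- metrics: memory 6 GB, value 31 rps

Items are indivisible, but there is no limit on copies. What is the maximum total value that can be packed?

Best value-per-unit is thumbnailer at 37/3, and filling with it alone uses memory 14×3=42. No mix of the others beats 14×37 = 518.

518 rps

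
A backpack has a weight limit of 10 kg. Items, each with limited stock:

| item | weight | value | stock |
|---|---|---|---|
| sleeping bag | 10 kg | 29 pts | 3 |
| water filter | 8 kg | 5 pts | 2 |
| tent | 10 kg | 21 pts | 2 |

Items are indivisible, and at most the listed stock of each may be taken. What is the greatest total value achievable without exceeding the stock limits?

Best selections within weight 10 and stock limits:
- 1×sleeping bag: weight 10, value 29
- 1×tent: weight 10, value 21
- 1×water filter: weight 8, value 5
Best: 29 pts.

29 pts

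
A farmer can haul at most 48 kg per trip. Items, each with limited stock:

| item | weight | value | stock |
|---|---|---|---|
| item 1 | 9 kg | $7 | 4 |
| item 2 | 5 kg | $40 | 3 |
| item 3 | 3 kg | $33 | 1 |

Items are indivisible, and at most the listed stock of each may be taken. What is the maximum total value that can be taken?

$174

Top feasible selections:
- 3×item 1 + 3×item 2 + 1×item 3: weight 45, value 174
- 2×item 1 + 3×item 2 + 1×item 3: weight 36, value 167
- 1×item 1 + 3×item 2 + 1×item 3: weight 27, value 160
Best: $174.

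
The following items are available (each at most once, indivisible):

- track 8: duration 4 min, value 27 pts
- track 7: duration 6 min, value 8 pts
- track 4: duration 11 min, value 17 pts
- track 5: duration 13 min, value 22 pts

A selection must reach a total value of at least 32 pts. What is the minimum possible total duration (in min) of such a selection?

10

Subsets with value ≥ 32, sorted by total duration:
- track 8+track 7: duration 10, value 35
- track 8+track 4: duration 15, value 44
- track 8+track 5: duration 17, value 49
- track 8+track 7+track 4: duration 21, value 52
Minimum duration: 10 min.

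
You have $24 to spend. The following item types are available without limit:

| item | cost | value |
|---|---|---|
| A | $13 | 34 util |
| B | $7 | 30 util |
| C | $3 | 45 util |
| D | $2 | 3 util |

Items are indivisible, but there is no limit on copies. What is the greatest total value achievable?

360 util

Best value-per-unit is C at 45/3, and filling with it alone uses cost 8×3=24. No mix of the others beats 8×45 = 360.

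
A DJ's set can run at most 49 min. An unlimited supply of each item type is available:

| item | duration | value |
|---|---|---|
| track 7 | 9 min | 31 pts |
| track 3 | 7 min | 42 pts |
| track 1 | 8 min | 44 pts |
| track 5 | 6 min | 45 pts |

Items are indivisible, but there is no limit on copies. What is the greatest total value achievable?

Best value-per-unit is track 5 at 45/6, and filling with it alone uses duration 8×6=48. No mix of the others beats 8×45 = 360.

360 pts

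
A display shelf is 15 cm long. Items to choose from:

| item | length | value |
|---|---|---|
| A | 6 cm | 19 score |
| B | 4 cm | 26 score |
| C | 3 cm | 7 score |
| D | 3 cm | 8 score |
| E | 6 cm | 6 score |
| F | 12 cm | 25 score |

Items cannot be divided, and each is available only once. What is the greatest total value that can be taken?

This is a 0/1 knapsack; check combinations near the capacity.
- A+B+D: length 6+4+3=13, value 19+26+8=53
- A+B+C: length 6+4+3=13, value 19+26+7=52
- A+B: length 6+4=10, value 19+26=45
Best: 53 score.

53 score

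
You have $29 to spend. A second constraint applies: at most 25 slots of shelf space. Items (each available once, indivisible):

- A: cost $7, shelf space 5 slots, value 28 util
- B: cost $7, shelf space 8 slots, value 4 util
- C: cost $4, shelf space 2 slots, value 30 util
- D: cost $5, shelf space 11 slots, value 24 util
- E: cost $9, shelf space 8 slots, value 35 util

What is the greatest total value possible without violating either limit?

Feasible sets respecting both limits:
- A+B+C+E: cost 27, shelf space 23, value 97
- A+C+E: cost 20, shelf space 15, value 93
- C+D+E: cost 18, shelf space 21, value 89
Best: 97 util.

97 util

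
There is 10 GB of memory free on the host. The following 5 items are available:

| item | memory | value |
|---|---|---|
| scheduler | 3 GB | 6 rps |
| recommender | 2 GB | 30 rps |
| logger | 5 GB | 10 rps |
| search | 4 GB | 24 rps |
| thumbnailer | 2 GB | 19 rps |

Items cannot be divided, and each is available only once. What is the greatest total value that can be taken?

73 rps

Check high-value combinations within 10 GB:
- recommender+search+thumbnailer: memory 2+4+2=8, value 30+24+19=73
- scheduler+recommender+search: memory 3+2+4=9, value 6+30+24=60
- recommender+logger+thumbnailer: memory 2+5+2=9, value 30+10+19=59
Best: 73 rps.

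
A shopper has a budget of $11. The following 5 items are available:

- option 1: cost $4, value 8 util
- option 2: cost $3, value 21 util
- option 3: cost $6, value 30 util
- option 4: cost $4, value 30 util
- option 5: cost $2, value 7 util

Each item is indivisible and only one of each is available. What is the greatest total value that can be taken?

60 util

Check high-value combinations within $11:
- option 3+option 4: cost 6+4=10, value 30+30=60
- option 1+option 2+option 4: cost 4+3+4=11, value 8+21+30=59
- option 2+option 4+option 5: cost 3+4+2=9, value 21+30+7=58
- option 2+option 3+option 5: cost 3+6+2=11, value 21+30+7=58
- option 2+option 4: cost 3+4=7, value 21+30=51
Best: 60 util.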